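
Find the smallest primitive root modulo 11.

2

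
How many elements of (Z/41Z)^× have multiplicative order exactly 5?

φ(41) = 41 − 1 = 40 = 2^3 · 5.
(Z/41Z)^× is cyclic (|G| = 40); a cyclic group of order m has exactly φ(d) elements of each order d | m, and none otherwise.
5 | 40, and φ(5) = 5 − 1 = 4.

4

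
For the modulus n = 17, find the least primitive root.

3

φ(17) = 17 − 1 = 16 = 2^4.
Test candidates g = 2, 3, … against the prime factors q ∈ {2} of φ(17): g is a generator iff g^(16/q) ≢ 1 for every such q.
g = 2: 2^8 ≡ 1 — hits 1, so not a primitive root.
g = 3: 3^8 ≡ 16 — none is 1, so 3 is a primitive root.
So 3 is the smallest generator of (Z/17Z)^×.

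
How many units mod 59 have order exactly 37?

0

φ(59) = 59 − 1 = 58 = 2 · 29.
(Z/59Z)^× is cyclic (|G| = 58); a cyclic group of order m has exactly φ(d) elements of each order d | m, and none otherwise.
Since 37 ∤ 58, the count is 0.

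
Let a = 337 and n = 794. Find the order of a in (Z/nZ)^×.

132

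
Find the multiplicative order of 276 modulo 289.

Since 276 ∈ (Z/289Z)^×, its order divides φ(289) = φ(17^2) = 17·(17−1) = 272 = 2^4 · 17.
Divisors of 272: 1, 2, 4, 8, 16, 17, 34, 68, 136, 272.
Test each divisor d:
276^1 ≡ 276 (mod 289)
276^2 ≡ 169 (mod 289)
276^4 ≡ 239 (mod 289)
276^8 ≡ 188 (mod 289)
276^16 ≡ 86 (mod 289)
276^17 ≡ 38 (mod 289)
276^34 ≡ 288 (mod 289)
276^68 ≡ 1 (mod 289) ✓
Hence ord(276) = 68.

68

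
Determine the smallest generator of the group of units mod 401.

3

φ(401) = 401 − 1 = 400 = 2^4 · 5^2.
Test candidates g = 2, 3, … against the prime factors q ∈ {2, 5} of φ(401): g is a generator iff g^(400/q) ≢ 1 for every such q.
g = 2: 2^200 ≡ 1 — hits 1, so not a primitive root.
g = 3: 3^200 ≡ 400; 3^80 ≡ 72 — none is 1, so 3 is a primitive root.
The smallest primitive root modulo 401 is 3.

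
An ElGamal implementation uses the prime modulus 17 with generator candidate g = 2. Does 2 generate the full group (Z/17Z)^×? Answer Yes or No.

No

φ(17) = 17 − 1 = 16 = 2^4.
An element g generates (Z/17Z)^× iff g^(16/q) ≢ 1 (mod 17) for each prime q ∈ {2}.
2^8 ≡ 1 (mod 17)  [q = 2: ≡ 1 ✗]
Since 2^8 ≡ 1, the order of 2 divides 8 < 16, so 2 is not a primitive root.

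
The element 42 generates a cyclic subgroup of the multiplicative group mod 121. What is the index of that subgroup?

2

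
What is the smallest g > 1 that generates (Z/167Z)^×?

φ(167) = 167 − 1 = 166 = 2 · 83.
g is a primitive root iff g^(166/q) ≢ 1 (mod 167) for each prime q ∈ {2, 83}.
g = 2: 2^83 ≡ 1 — hits 1, so not a primitive root.
g = 3: 3^83 ≡ 1 — hits 1, so not a primitive root.
g = 4: 4^83 ≡ 1 — hits 1, so not a primitive root.
g = 5: 5^83 ≡ 166; 5^2 ≡ 25 — none is 1, so 5 is a primitive root.
The smallest primitive root modulo 167 is 5.

5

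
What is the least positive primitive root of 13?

2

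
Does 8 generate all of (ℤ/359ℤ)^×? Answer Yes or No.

φ(359) = 359 − 1 = 358 = 2 · 179.
An element g generates (Z/359Z)^× iff g^(358/q) ≢ 1 (mod 359) for each prime q ∈ {2, 179}.
8^179 ≡ 1 (mod 359)  [q = 2: ≡ 1 ✗]
8^2 ≡ 64 (mod 359)  [q = 179: ≢ 1 ✓]
The check at q = 2 fails, so 8 generates a proper subgroup.

No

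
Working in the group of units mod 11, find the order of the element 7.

10

ord(7) | φ(11) = 11 − 1 = 10 = 2 · 5.
Divisors of 10: 1, 2, 5, 10.
Compute 7^d (mod 11) for the divisors d until we hit 1:
7^1 ≡ 7
7^2 ≡ 5
7^5 ≡ 10
7^10 ≡ 1
The smallest such exponent is 10, so the order of 7 is 10.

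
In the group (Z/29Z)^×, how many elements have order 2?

1

φ(29) = 29 − 1 = 28 = 2^2 · 7.
Since (Z/29Z)^× is cyclic of order 28, the number of elements of order d is φ(d) when d | 28 and 0 otherwise.
2 | 28, and φ(2) = 2 − 1 = 1.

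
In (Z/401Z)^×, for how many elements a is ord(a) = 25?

20

φ(401) = 401 − 1 = 400 = 2^4 · 5^2.
In a cyclic group of order 400, there are φ(d) elements of order d for each divisor d of 400, and zero for non-divisors.
25 = 5^2 divides 400, and φ(25) = 20.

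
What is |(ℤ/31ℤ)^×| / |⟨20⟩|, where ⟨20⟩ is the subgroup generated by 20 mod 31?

Since 20 ∈ (Z/31Z)^×, its order divides φ(31) = 31 − 1 = 30 = 2 · 3 · 5.
Divisors of 30: 1, 2, 3, 5, 6, 10, 15, 30.
Check 20^d mod 31 for each divisor in increasing order:
20^1 ≡ 20 (mod 31)
20^2 ≡ 28 (mod 31)
20^3 ≡ 2 (mod 31)
20^5 ≡ 25 (mod 31)
20^6 ≡ 4 (mod 31)
20^10 ≡ 5 (mod 31)
20^15 ≡ 1 (mod 31) ✓
The order of 20 is 15, so the subgroup it generates has 15 elements.
The index is φ(31) / ord(20) = 30 / 15 = 2.

2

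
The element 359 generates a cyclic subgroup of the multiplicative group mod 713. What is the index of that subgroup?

ord(359) | φ(713) = φ(23·31) = (23−1)·(31−1) = 22·30 = 660 = 2^2 · 3 · 5 · 11.
Divisors of 660: 1, 2, 3, 4, 5, 6, 10, 11, 12, 15, 20, 22, 30, 33, 44, 55, 60, 66, 110, 132, 165, 220, 330, 660.
Compute 359^d (mod 713) for the divisors d until we hit 1:
359^1 ≡ 359
359^2 ≡ 541
359^3 ≡ 283
359^4 ≡ 351
359^5 ≡ 521
359^6 ≡ 233
359^10 ≡ 501
359^11 ≡ 183
359^12 ≡ 101
359^15 ≡ 63
359^20 ≡ 25
359^22 ≡ 691
359^30 ≡ 404
359^33 ≡ 252
359^44 ≡ 484
359^55 ≡ 160
359^60 ≡ 652
359^66 ≡ 47
359^110 ≡ 645
359^132 ≡ 70
359^165 ≡ 528
359^220 ≡ 346
359^330 ≡ 1
The order of 359 is 330, so the subgroup it generates has 330 elements.
Index = |(Z/713Z)^×| / |⟨359⟩| = 660 / 330 = 2.

2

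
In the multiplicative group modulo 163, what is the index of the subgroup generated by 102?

3

By Lagrange's theorem, ord_163(102) divides φ(163) = 163 − 1 = 162 = 2 · 3^4.
Divisors of 162: 1, 2, 3, 6, 9, 18, 27, 54, 81, 162.
Test each divisor d:
102^1 ≡ 102 (mod 163)
102^2 ≡ 135 (mod 163)
102^3 ≡ 78 (mod 163)
102^6 ≡ 53 (mod 163)
102^9 ≡ 59 (mod 163)
102^18 ≡ 58 (mod 163)
102^27 ≡ 162 (mod 163)
102^54 ≡ 1 (mod 163) ✓
The order of 102 is 54, so the subgroup it generates has 54 elements.
[(Z/163Z)^× : ⟨102⟩] = 162/54 = 3.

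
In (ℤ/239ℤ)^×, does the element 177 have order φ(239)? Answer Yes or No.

Yes

φ(239) = 239 − 1 = 238 = 2 · 7 · 17.
It suffices to check that the order of 177 is not a proper divisor of 238: compute 177^(238/q) for q ∈ {2, 7, 17}.
177^119 ≡ 238 (mod 239)  [q = 2: ≢ 1 ✓]
177^34 ≡ 98 (mod 239)  [q = 7: ≢ 1 ✓]
177^14 ≡ 128 (mod 239)  [q = 17: ≢ 1 ✓]
None equal 1, so ord_239(177) = 238: 177 is a primitive root.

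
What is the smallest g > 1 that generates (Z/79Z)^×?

φ(79) = 79 − 1 = 78 = 2 · 3 · 13.
g is a primitive root iff g^(78/q) ≢ 1 (mod 79) for each prime q ∈ {2, 3, 13}.
g = 2: 2^39 ≡ 1 — hits 1, so not a primitive root.
g = 3: 3^39 ≡ 78; 3^26 ≡ 23; 3^6 ≡ 18 — none is 1, so 3 is a primitive root.
The smallest primitive root modulo 79 is 3.

3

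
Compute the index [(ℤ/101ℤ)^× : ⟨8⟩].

The order of 8 must divide φ(101) = 101 − 1 = 100 = 2^2 · 5^2.
Divisors of 100: 1, 2, 4, 5, 10, 20, 25, 50, 100.
Check 8^d mod 101 for each divisor in increasing order:
8^1 ≡ 8 (mod 101)
8^2 ≡ 64 (mod 101)
8^4 ≡ 56 (mod 101)
8^5 ≡ 44 (mod 101)
8^10 ≡ 17 (mod 101)
8^20 ≡ 87 (mod 101)
8^25 ≡ 91 (mod 101)
8^50 ≡ 100 (mod 101)
8^100 ≡ 1 (mod 101) ✓
So ord_101(8) = 100, hence |⟨8⟩| = 100.
[(Z/101Z)^× : ⟨8⟩] = 100/100 = 1.

1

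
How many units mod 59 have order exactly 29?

28

φ(59) = 59 − 1 = 58 = 2 · 29.
In a cyclic group of order 58, there are φ(d) elements of order d for each divisor d of 58, and zero for non-divisors.
29 | 58, and φ(29) = 29 − 1 = 28.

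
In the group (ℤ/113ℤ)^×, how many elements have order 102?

0

φ(113) = 113 − 1 = 112 = 2^4 · 7.
(Z/113Z)^× is cyclic (|G| = 112); a cyclic group of order m has exactly φ(d) elements of each order d | m, and none otherwise.
Here 112 is not a multiple of 102, so there are no elements of order 102.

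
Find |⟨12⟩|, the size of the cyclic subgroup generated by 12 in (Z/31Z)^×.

30

By Lagrange's theorem, ord_31(12) divides φ(31) = 31 − 1 = 30 = 2 · 3 · 5.
Divisors of 30: 1, 2, 3, 5, 6, 10, 15, 30.
Test each divisor d:
12^1 ≡ 12 (mod 31)
12^2 ≡ 20 (mod 31)
12^3 ≡ 23 (mod 31)
12^5 ≡ 26 (mod 31)
12^6 ≡ 2 (mod 31)
12^10 ≡ 25 (mod 31)
12^15 ≡ 30 (mod 31)
12^30 ≡ 1 (mod 31) ✓
Therefore the multiplicative order of 12 modulo 31 is 30.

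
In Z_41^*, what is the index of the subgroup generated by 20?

2

By Lagrange's theorem, ord_41(20) divides φ(41) = 41 − 1 = 40 = 2^3 · 5.
Divisors of 40: 1, 2, 4, 5, 8, 10, 20, 40.
Test each divisor d:
20^1 ≡ 20
20^2 ≡ 31
20^4 ≡ 18
20^5 ≡ 32
20^8 ≡ 37
20^10 ≡ 40
20^20 ≡ 1
The order of 20 is 20, so the subgroup it generates has 20 elements.
[(Z/41Z)^× : ⟨20⟩] = 40/20 = 2.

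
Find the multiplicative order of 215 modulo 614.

The order of 215 must divide φ(614) = φ(2)·φ(307) = 1·306 = 306 = 2 · 3^2 · 17.
Divisors of 306: 1, 2, 3, 6, 9, 17, 18, 34, 51, 102, 153, 306.
Evaluate successive powers at the divisors of 306:
215^1 ≡ 215 (mod 614)
215^2 ≡ 175 (mod 614)
215^3 ≡ 171 (mod 614)
215^6 ≡ 383 (mod 614)
215^9 ≡ 409 (mod 614)
215^17 ≡ 581 (mod 614)
215^18 ≡ 273 (mod 614)
215^34 ≡ 475 (mod 614)
215^51 ≡ 289 (mod 614)
215^102 ≡ 17 (mod 614)
215^153 ≡ 1 (mod 614) ✓
Hence ord(215) = 153.

153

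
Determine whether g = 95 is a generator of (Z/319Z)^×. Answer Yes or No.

319 = 11 · 29 is a product of two distinct odd primes, so (Z/319Z)^× ≅ (Z/11Z)^× × (Z/29Z)^× is not cyclic.
No primitive root modulo 319 exists; in particular 95 is not one.

No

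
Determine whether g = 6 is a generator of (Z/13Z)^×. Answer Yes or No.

φ(13) = 13 − 1 = 12 = 2^2 · 3.
An element g generates (Z/13Z)^× iff g^(12/q) ≢ 1 (mod 13) for each prime q ∈ {2, 3}.
6^6 ≡ 12 (mod 13)  [q = 2: ≢ 1 ✓]
6^4 ≡ 9 (mod 13)  [q = 3: ≢ 1 ✓]
None equal 1, so ord_13(6) = 12: 6 is a primitive root.

Yes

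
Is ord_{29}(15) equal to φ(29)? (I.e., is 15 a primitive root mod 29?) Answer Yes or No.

φ(29) = 29 − 1 = 28 = 2^2 · 7.
It suffices to check that the order of 15 is not a proper divisor of 28: compute 15^(28/q) for q ∈ {2, 7}.
15^14 ≡ 28 (mod 29)  [q = 2: ≢ 1 ✓]
15^4 ≡ 20 (mod 29)  [q = 7: ≢ 1 ✓]
All checks pass, so 15 has order 28 and is a primitive root modulo 29.

Yes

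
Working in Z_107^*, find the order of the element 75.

53

The order of 75 must divide φ(107) = 107 − 1 = 106 = 2 · 53.
Divisors of 106: 1, 2, 53, 106.
Check 75^d mod 107 for each divisor in increasing order:
75^1 ≡ 75 (mod 107)
75^2 ≡ 61 (mod 107)
75^53 ≡ 1 (mod 107) ✓
The smallest such exponent is 53, so the order of 75 is 53.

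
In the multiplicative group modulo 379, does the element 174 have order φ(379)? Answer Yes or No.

No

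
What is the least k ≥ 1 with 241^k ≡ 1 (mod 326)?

Since 241 ∈ (Z/326Z)^×, its order divides φ(326) = φ(2)·φ(163) = 1·162 = 162 = 2 · 3^4.
Divisors of 162: 1, 2, 3, 6, 9, 18, 27, 54, 81, 162.
Compute 241^d (mod 326) for the divisors d until we hit 1:
241^1 ≡ 241 (mod 326)
241^2 ≡ 53 (mod 326)
241^3 ≡ 59 (mod 326)
241^6 ≡ 221 (mod 326)
241^9 ≡ 325 (mod 326)
241^18 ≡ 1 (mod 326) ✓
So ord_326(241) = 18.

18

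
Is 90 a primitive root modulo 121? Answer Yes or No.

Yes

φ(121) = φ(11^2) = 11·(11−1) = 110 = 2 · 5 · 11.
90 is a primitive root mod 121 iff 90^(φ(121)/q) ≢ 1 for every prime q | φ(121), i.e. q ∈ {2, 5, 11}.
90^55 ≡ 120 (mod 121)  [q = 2: ≢ 1 ✓]
90^22 ≡ 81 (mod 121)  [q = 5: ≢ 1 ✓]
90^10 ≡ 12 (mod 121)  [q = 11: ≢ 1 ✓]
All checks pass, so 90 has order 110 and is a primitive root modulo 121.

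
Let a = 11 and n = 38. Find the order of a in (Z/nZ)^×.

The order of 11 must divide φ(38) = φ(2)·φ(19) = 1·18 = 18 = 2 · 3^2.
Divisors of 18: 1, 2, 3, 6, 9, 18.
Compute 11^d (mod 38) for the divisors d until we hit 1:
11^1 ≡ 11 (mod 38)
11^2 ≡ 7 (mod 38)
11^3 ≡ 1 (mod 38) ✓
Hence ord(11) = 3.

3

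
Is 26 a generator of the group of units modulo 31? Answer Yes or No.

No

φ(31) = 31 − 1 = 30 = 2 · 3 · 5.
Test 26^(30/q) mod 31 for each prime factor q of 30:
26^15 ≡ 30 (mod 31)  [q = 2: ≢ 1 ✓]
26^10 ≡ 5 (mod 31)  [q = 3: ≢ 1 ✓]
26^6 ≡ 1 (mod 31)  [q = 5: ≡ 1 ✗]
The check at q = 5 fails, so 26 generates a proper subgroup.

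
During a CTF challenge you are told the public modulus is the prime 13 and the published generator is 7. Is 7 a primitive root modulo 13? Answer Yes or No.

Yes

φ(13) = 13 − 1 = 12 = 2^2 · 3.
7 is a primitive root mod 13 iff 7^(φ(13)/q) ≢ 1 for every prime q | φ(13), i.e. q ∈ {2, 3}.
7^6 ≡ 12 (mod 13)  [q = 2: ≢ 1 ✓]
7^4 ≡ 9 (mod 13)  [q = 3: ≢ 1 ✓]
None equal 1, so ord_13(7) = 12: 7 is a primitive root.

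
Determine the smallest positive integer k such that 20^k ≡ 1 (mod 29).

7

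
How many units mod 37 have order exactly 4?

2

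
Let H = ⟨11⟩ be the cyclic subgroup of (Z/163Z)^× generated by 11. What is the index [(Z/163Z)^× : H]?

The order of 11 must divide φ(163) = 163 − 1 = 162 = 2 · 3^4.
Divisors of 162: 1, 2, 3, 6, 9, 18, 27, 54, 81, 162.
Check 11^d mod 163 for each divisor in increasing order:
11^1 ≡ 11
11^2 ≡ 121
11^3 ≡ 27
11^6 ≡ 77
11^9 ≡ 123
11^18 ≡ 133
11^27 ≡ 59
11^54 ≡ 58
11^81 ≡ 162
11^162 ≡ 1
Thus |⟨11⟩| = ord(11) = 162.
[(Z/163Z)^× : ⟨11⟩] = 162/162 = 1.

1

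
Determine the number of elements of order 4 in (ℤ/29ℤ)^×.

2

φ(29) = 29 − 1 = 28 = 2^2 · 7.
(Z/29Z)^× is cyclic (|G| = 28); a cyclic group of order m has exactly φ(d) elements of each order d | m, and none otherwise.
4 = 2^2 divides 28, and φ(4) = 2.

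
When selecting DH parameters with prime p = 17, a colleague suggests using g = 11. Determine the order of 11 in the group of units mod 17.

16

The order of 11 must divide φ(17) = 17 − 1 = 16 = 2^4.
Divisors of 16: 1, 2, 4, 8, 16.
Check 11^d mod 17 for each divisor in increasing order:
11^1 ≡ 11 (mod 17)
11^2 ≡ 2 (mod 17)
11^4 ≡ 4 (mod 17)
11^8 ≡ 16 (mod 17)
11^16 ≡ 1 (mod 17) ✓
Therefore the multiplicative order of 11 modulo 17 is 16.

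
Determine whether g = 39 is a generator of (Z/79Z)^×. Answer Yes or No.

Yes

φ(79) = 79 − 1 = 78 = 2 · 3 · 13.
Test 39^(78/q) mod 79 for each prime factor q of 78:
39^39 ≡ 78 (mod 79)  [q = 2: ≢ 1 ✓]
39^26 ≡ 55 (mod 79)  [q = 3: ≢ 1 ✓]
39^6 ≡ 21 (mod 79)  [q = 13: ≢ 1 ✓]
All checks pass, so 39 has order 78 and is a primitive root modulo 79.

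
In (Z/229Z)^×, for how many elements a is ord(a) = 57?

φ(229) = 229 − 1 = 228 = 2^2 · 3 · 19.
(Z/229Z)^× is cyclic (|G| = 228); a cyclic group of order m has exactly φ(d) elements of each order d | m, and none otherwise.
57 = 3 · 19 divides 228, and φ(57) = 36.

36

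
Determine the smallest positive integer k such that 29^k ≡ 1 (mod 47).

46

ord(29) | φ(47) = 47 − 1 = 46 = 2 · 23.
Divisors of 46: 1, 2, 23, 46.
Compute 29^d (mod 47) for the divisors d until we hit 1:
29^1 ≡ 29 (mod 47)
29^2 ≡ 42 (mod 47)
29^23 ≡ 46 (mod 47)
29^46 ≡ 1 (mod 47) ✓
So ord_47(29) = 46.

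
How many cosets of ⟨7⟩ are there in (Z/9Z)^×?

Since 7 ∈ (Z/9Z)^×, its order divides φ(9) = φ(3^2) = 3·(3−1) = 6 = 2 · 3.
Divisors of 6: 1, 2, 3, 6.
Compute 7^d (mod 9) for the divisors d until we hit 1:
7^1 ≡ 7 (mod 9)
7^2 ≡ 4 (mod 9)
7^3 ≡ 1 (mod 9) ✓
The order of 7 is 3, so the subgroup it generates has 3 elements.
The index is φ(9) / ord(7) = 6 / 3 = 2.

2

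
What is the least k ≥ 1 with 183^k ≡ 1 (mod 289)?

68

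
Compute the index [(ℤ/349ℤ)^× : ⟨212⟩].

1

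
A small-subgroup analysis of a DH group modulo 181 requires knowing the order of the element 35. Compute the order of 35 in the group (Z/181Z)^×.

20

ord(35) | φ(181) = 181 − 1 = 180 = 2^2 · 3^2 · 5.
Divisors of 180: 1, 2, 3, 4, 5, 6, 9, 10, 12, 15, 18, 20, 30, 36, 45, 60, 90, 180.
Evaluate successive powers at the divisors of 180:
35^1 ≡ 35
35^2 ≡ 139
35^3 ≡ 159
35^4 ≡ 135
35^5 ≡ 19
35^6 ≡ 122
35^9 ≡ 31
35^10 ≡ 180
35^12 ≡ 42
35^15 ≡ 162
35^18 ≡ 56
35^20 ≡ 1
The smallest such exponent is 20, so the order of 35 is 20.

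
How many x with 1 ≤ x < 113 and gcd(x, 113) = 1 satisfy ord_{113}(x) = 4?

2

φ(113) = 113 − 1 = 112 = 2^4 · 7.
(Z/113Z)^× is cyclic (|G| = 112); a cyclic group of order m has exactly φ(d) elements of each order d | m, and none otherwise.
4 = 2^2 divides 112, and φ(4) = 2.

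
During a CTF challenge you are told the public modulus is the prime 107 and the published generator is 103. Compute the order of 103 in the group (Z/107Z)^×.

106

ord(103) | φ(107) = 107 − 1 = 106 = 2 · 53.
Divisors of 106: 1, 2, 53, 106.
Evaluate successive powers at the divisors of 106:
103^1 ≡ 103 (mod 107)
103^2 ≡ 16 (mod 107)
103^53 ≡ 106 (mod 107)
103^106 ≡ 1 (mod 107) ✓
So ord_107(103) = 106.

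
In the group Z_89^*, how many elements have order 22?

10

φ(89) = 89 − 1 = 88 = 2^3 · 11.
In a cyclic group of order 88, there are φ(d) elements of order d for each divisor d of 88, and zero for non-divisors.
22 = 2 · 11 divides 88, and φ(22) = 10.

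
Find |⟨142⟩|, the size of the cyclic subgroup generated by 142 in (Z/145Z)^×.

Since 142 ∈ (Z/145Z)^×, its order divides φ(145) = φ(5·29) = (5−1)·(29−1) = 4·28 = 112 = 2^4 · 7.
Divisors of 112: 1, 2, 4, 7, 8, 14, 16, 28, 56, 112.
Test each divisor d:
142^1 ≡ 142
142^2 ≡ 9
142^4 ≡ 81
142^7 ≡ 133
142^8 ≡ 36
142^14 ≡ 144
142^16 ≡ 136
142^28 ≡ 1
Hence ord(142) = 28.

28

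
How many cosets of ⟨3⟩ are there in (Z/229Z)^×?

4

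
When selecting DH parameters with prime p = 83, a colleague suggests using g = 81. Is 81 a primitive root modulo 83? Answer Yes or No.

φ(83) = 83 − 1 = 82 = 2 · 41.
It suffices to check that the order of 81 is not a proper divisor of 82: compute 81^(82/q) for q ∈ {2, 41}.
81^41 ≡ 1 (mod 83)  [q = 2: ≡ 1 ✗]
81^2 ≡ 4 (mod 83)  [q = 41: ≢ 1 ✓]
Since 81^41 ≡ 1, the order of 81 divides 41 < 82, so 81 is not a primitive root.

No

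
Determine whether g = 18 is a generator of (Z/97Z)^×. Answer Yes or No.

No

φ(97) = 97 − 1 = 96 = 2^5 · 3.
18 is a primitive root mod 97 iff 18^(φ(97)/q) ≢ 1 for every prime q | φ(97), i.e. q ∈ {2, 3}.
18^48 ≡ 1 (mod 97)  [q = 2: ≡ 1 ✗]
18^32 ≡ 1 (mod 97)  [q = 3: ≡ 1 ✗]
Since 18^48 ≡ 1, the order of 18 divides 48 < 96, so 18 is not a primitive root.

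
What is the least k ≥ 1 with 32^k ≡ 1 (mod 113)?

28

ord(32) | φ(113) = 113 − 1 = 112 = 2^4 · 7.
Divisors of 112: 1, 2, 4, 7, 8, 14, 16, 28, 56, 112.
Compute 32^d (mod 113) for the divisors d until we hit 1:
32^1 ≡ 32 (mod 113)
32^2 ≡ 7 (mod 113)
32^4 ≡ 49 (mod 113)
32^7 ≡ 15 (mod 113)
32^8 ≡ 28 (mod 113)
32^14 ≡ 112 (mod 113)
32^16 ≡ 106 (mod 113)
32^28 ≡ 1 (mod 113) ✓
Therefore the multiplicative order of 32 modulo 113 is 28.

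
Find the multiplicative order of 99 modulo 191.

190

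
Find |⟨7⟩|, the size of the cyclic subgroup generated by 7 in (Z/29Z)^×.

By Lagrange's theorem, ord_29(7) divides φ(29) = 29 − 1 = 28 = 2^2 · 7.
Divisors of 28: 1, 2, 4, 7, 14, 28.
Evaluate successive powers at the divisors of 28:
7^1 ≡ 7 (mod 29)
7^2 ≡ 20 (mod 29)
7^4 ≡ 23 (mod 29)
7^7 ≡ 1 (mod 29) ✓
Therefore the multiplicative order of 7 modulo 29 is 7.

7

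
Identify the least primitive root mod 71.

7

φ(71) = 71 − 1 = 70 = 2 · 5 · 7.
g is a primitive root iff g^(70/q) ≢ 1 (mod 71) for each prime q ∈ {2, 5, 7}.
g = 2: 2^35 ≡ 1 — hits 1, so not a primitive root.
g = 3: 3^35 ≡ 1 — hits 1, so not a primitive root.
g = 4: 4^35 ≡ 1 — hits 1, so not a primitive root.
g = 5: 5^35 ≡ 1 — hits 1, so not a primitive root.
g = 6: 6^35 ≡ 1 — hits 1, so not a primitive root.
g = 7: 7^35 ≡ 70; 7^14 ≡ 54; 7^10 ≡ 45 — none is 1, so 7 is a primitive root.
The smallest primitive root modulo 71 is 7.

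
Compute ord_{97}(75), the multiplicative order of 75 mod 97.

The order of 75 must divide φ(97) = 97 − 1 = 96 = 2^5 · 3.
Divisors of 96: 1, 2, 3, 4, 6, 8, 12, 16, 24, 32, 48, 96.
Compute 75^d (mod 97) for the divisors d until we hit 1:
75^1 ≡ 75 (mod 97)
75^2 ≡ 96 (mod 97)
75^3 ≡ 22 (mod 97)
75^4 ≡ 1 (mod 97) ✓
So ord_97(75) = 4.

4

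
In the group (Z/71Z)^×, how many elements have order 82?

φ(71) = 71 − 1 = 70 = 2 · 5 · 7.
In a cyclic group of order 70, there are φ(d) elements of order d for each divisor d of 70, and zero for non-divisors.
Here 70 is not a multiple of 82, so there are no elements of order 82.

0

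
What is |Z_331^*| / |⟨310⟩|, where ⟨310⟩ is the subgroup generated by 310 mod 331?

1

Since 310 ∈ (Z/331Z)^×, its order divides φ(331) = 331 − 1 = 330 = 2 · 3 · 5 · 11.
Divisors of 330: 1, 2, 3, 5, 6, 10, 11, 15, 22, 30, 33, 55, 66, 110, 165, 330.
Evaluate successive powers at the divisors of 330:
310^1 ≡ 310
310^2 ≡ 110
310^3 ≡ 7
310^5 ≡ 108
310^6 ≡ 49
310^10 ≡ 79
310^11 ≡ 327
310^15 ≡ 257
310^22 ≡ 16
310^30 ≡ 180
310^33 ≡ 267
310^55 ≡ 300
310^66 ≡ 124
310^110 ≡ 299
310^165 ≡ 330
310^330 ≡ 1
Thus |⟨310⟩| = ord(310) = 330.
[(Z/331Z)^× : ⟨310⟩] = 330/330 = 1.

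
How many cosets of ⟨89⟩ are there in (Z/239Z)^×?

Since 89 ∈ (Z/239Z)^×, its order divides φ(239) = 239 − 1 = 238 = 2 · 7 · 17.
Divisors of 238: 1, 2, 7, 14, 17, 34, 119, 238.
Evaluate successive powers at the divisors of 238:
89^1 ≡ 89 (mod 239)
89^2 ≡ 34 (mod 239)
89^7 ≡ 52 (mod 239)
89^14 ≡ 75 (mod 239)
89^17 ≡ 139 (mod 239)
89^34 ≡ 201 (mod 239)
89^119 ≡ 238 (mod 239)
89^238 ≡ 1 (mod 239) ✓
Thus |⟨89⟩| = ord(89) = 238.
Index = |(Z/239Z)^×| / |⟨89⟩| = 238 / 238 = 1.

1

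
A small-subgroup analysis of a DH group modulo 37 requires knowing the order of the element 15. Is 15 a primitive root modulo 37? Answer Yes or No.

Yes

φ(37) = 37 − 1 = 36 = 2^2 · 3^2.
Test 15^(36/q) mod 37 for each prime factor q of 36:
15^18 ≡ 36 (mod 37)  [q = 2: ≢ 1 ✓]
15^12 ≡ 26 (mod 37)  [q = 3: ≢ 1 ✓]
All checks pass, so 15 has order 36 and is a primitive root modulo 37.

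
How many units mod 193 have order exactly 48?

16

φ(193) = 193 − 1 = 192 = 2^6 · 3.
In a cyclic group of order 192, there are φ(d) elements of order d for each divisor d of 192, and zero for non-divisors.
48 = 2^4 · 3 divides 192, and φ(48) = 16.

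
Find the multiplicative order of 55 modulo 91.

The order of 55 must divide φ(91) = φ(7·13) = (7−1)·(13−1) = 6·12 = 72 = 2^3 · 3^2.
Divisors of 72: 1, 2, 3, 4, 6, 8, 9, 12, 18, 24, 36, 72.
Test each divisor d:
55^1 ≡ 55
55^2 ≡ 22
55^3 ≡ 27
55^4 ≡ 29
55^6 ≡ 1
Hence ord(55) = 6.

6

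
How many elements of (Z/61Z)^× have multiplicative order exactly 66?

0

φ(61) = 61 − 1 = 60 = 2^2 · 3 · 5.
(Z/61Z)^× is cyclic (|G| = 60); a cyclic group of order m has exactly φ(d) elements of each order d | m, and none otherwise.
Since 66 ∤ 60, the count is 0.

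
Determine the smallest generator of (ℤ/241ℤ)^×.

φ(241) = 241 − 1 = 240 = 2^4 · 3 · 5.
g is a primitive root iff g^(240/q) ≢ 1 (mod 241) for each prime q ∈ {2, 3, 5}.
g = 2: 2^120 ≡ 1 — hits 1, so not a primitive root.
g = 3: 3^120 ≡ 1 — hits 1, so not a primitive root.
g = 4: 4^120 ≡ 1 — hits 1, so not a primitive root.
g = 5: 5^120 ≡ 1 — hits 1, so not a primitive root.
g = 6: 6^120 ≡ 1 — hits 1, so not a primitive root.
g = 7: 7^120 ≡ 240; 7^80 ≡ 15; 7^48 ≡ 91 — none is 1, so 7 is a primitive root.
The smallest primitive root modulo 241 is 7.

7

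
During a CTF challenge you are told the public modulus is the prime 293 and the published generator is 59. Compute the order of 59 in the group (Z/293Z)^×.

73

Since 59 ∈ (Z/293Z)^×, its order divides φ(293) = 293 − 1 = 292 = 2^2 · 73.
Divisors of 292: 1, 2, 4, 73, 146, 292.
Check 59^d mod 293 for each divisor in increasing order:
59^1 ≡ 59
59^2 ≡ 258
59^4 ≡ 53
59^73 ≡ 1
Therefore the multiplicative order of 59 modulo 293 is 73.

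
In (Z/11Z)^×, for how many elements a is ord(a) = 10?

φ(11) = 11 − 1 = 10 = 2 · 5.
(Z/11Z)^× is cyclic (|G| = 10); a cyclic group of order m has exactly φ(d) elements of each order d | m, and none otherwise.
10 = 2 · 5 divides 10, and φ(10) = 4.

4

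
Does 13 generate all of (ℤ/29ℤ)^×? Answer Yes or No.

No

φ(29) = 29 − 1 = 28 = 2^2 · 7.
Test 13^(28/q) mod 29 for each prime factor q of 28:
13^14 ≡ 1 (mod 29)  [q = 2: ≡ 1 ✗]
13^4 ≡ 25 (mod 29)  [q = 7: ≢ 1 ✓]
Since 13^14 ≡ 1, the order of 13 divides 14 < 28, so 13 is not a primitive root.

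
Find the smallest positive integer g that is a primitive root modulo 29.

2

φ(29) = 29 − 1 = 28 = 2^2 · 7.
Test candidates g = 2, 3, … against the prime factors q ∈ {2, 7} of φ(29): g is a generator iff g^(28/q) ≢ 1 for every such q.
g = 2: 2^14 ≡ 28; 2^4 ≡ 16 — none is 1, so 2 is a primitive root.
Hence the least primitive root of 29 is 2.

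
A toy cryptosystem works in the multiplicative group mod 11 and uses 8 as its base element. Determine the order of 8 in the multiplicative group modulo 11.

10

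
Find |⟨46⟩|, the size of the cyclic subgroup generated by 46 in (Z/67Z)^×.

By Lagrange's theorem, ord_67(46) divides φ(67) = 67 − 1 = 66 = 2 · 3 · 11.
Divisors of 66: 1, 2, 3, 6, 11, 22, 33, 66.
Test each divisor d:
46^1 ≡ 46
46^2 ≡ 39
46^3 ≡ 52
46^6 ≡ 24
46^11 ≡ 30
46^22 ≡ 29
46^33 ≡ 66
46^66 ≡ 1
The smallest such exponent is 66, so the order of 46 is 66.

66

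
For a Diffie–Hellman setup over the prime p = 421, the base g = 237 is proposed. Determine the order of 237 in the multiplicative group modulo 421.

21

Since 237 ∈ (Z/421Z)^×, its order divides φ(421) = 421 − 1 = 420 = 2^2 · 3 · 5 · 7.
Divisors of 420: 1, 2, 3, 4, 5, 6, 7, 10, 12, 14, 15, 20, 21, 28, 30, 35, 42, 60, 70, 84, 105, 140, 210, 420.
Check 237^d mod 421 for each divisor in increasing order:
237^1 ≡ 237 (mod 421)
237^2 ≡ 176 (mod 421)
237^3 ≡ 33 (mod 421)
237^4 ≡ 243 (mod 421)
237^5 ≡ 335 (mod 421)
237^6 ≡ 247 (mod 421)
237^7 ≡ 20 (mod 421)
237^10 ≡ 239 (mod 421)
237^12 ≡ 385 (mod 421)
237^14 ≡ 400 (mod 421)
237^15 ≡ 75 (mod 421)
237^20 ≡ 286 (mod 421)
237^21 ≡ 1 (mod 421) ✓
So ord_421(237) = 21.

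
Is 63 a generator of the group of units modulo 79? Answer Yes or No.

φ(79) = 79 − 1 = 78 = 2 · 3 · 13.
An element g generates (Z/79Z)^× iff g^(78/q) ≢ 1 (mod 79) for each prime q ∈ {2, 3, 13}.
63^39 ≡ 78 (mod 79)  [q = 2: ≢ 1 ✓]
63^26 ≡ 23 (mod 79)  [q = 3: ≢ 1 ✓]
63^6 ≡ 65 (mod 79)  [q = 13: ≢ 1 ✓]
All checks pass, so 63 has order 78 and is a primitive root modulo 79.

Yes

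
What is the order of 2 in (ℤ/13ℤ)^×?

The order of 2 must divide φ(13) = 13 − 1 = 12 = 2^2 · 3.
Divisors of 12: 1, 2, 3, 4, 6, 12.
Compute 2^d (mod 13) for the divisors d until we hit 1:
2^1 ≡ 2 (mod 13)
2^2 ≡ 4 (mod 13)
2^3 ≡ 8 (mod 13)
2^4 ≡ 3 (mod 13)
2^6 ≡ 12 (mod 13)
2^12 ≡ 1 (mod 13) ✓
Therefore the multiplicative order of 2 modulo 13 is 12.

12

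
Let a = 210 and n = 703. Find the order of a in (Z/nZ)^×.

18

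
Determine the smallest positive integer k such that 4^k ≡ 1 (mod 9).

3

The order of 4 must divide φ(9) = φ(3^2) = 3·(3−1) = 6 = 2 · 3.
Divisors of 6: 1, 2, 3, 6.
Test each divisor d:
4^1 ≡ 4 (mod 9)
4^2 ≡ 7 (mod 9)
4^3 ≡ 1 (mod 9) ✓
Hence ord(4) = 3.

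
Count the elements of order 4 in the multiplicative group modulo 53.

2

φ(53) = 53 − 1 = 52 = 2^2 · 13.
Since (Z/53Z)^× is cyclic of order 52, the number of elements of order d is φ(d) when d | 52 and 0 otherwise.
4 = 2^2 divides 52, and φ(4) = 2.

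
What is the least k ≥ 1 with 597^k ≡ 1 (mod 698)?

By Lagrange's theorem, ord_698(597) divides φ(698) = φ(2)·φ(349) = 1·348 = 348 = 2^2 · 3 · 29.
Divisors of 348: 1, 2, 3, 4, 6, 12, 29, 58, 87, 116, 174, 348.
Evaluate successive powers at the divisors of 348:
597^1 ≡ 597
597^2 ≡ 429
597^3 ≡ 645
597^4 ≡ 467
597^6 ≡ 17
597^12 ≡ 289
597^29 ≡ 213
597^58 ≡ 697
597^87 ≡ 485
597^116 ≡ 1
The smallest such exponent is 116, so the order of 597 is 116.

116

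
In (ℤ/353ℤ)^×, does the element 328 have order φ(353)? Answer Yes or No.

No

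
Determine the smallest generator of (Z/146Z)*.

5

φ(146) = φ(2)·φ(73) = 1·72 = 72 = 2^3 · 3^2.
g is a primitive root iff g^(72/q) ≢ 1 (mod 146) for each prime q ∈ {2, 3}.
g = 2: gcd(2, 146) = 2 > 1, not a unit — skip.
g = 3: 3^36 ≡ 1 — hits 1, so not a primitive root.
g = 4: gcd(4, 146) = 2 > 1, not a unit — skip.
g = 5: 5^36 ≡ 145; 5^24 ≡ 81 — none is 1, so 5 is a primitive root.
Hence the least primitive root of 146 is 5.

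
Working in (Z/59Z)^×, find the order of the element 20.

29

ord(20) | φ(59) = 59 − 1 = 58 = 2 · 29.
Divisors of 58: 1, 2, 29, 58.
Evaluate successive powers at the divisors of 58:
20^1 ≡ 20 (mod 59)
20^2 ≡ 46 (mod 59)
20^29 ≡ 1 (mod 59) ✓
Therefore the multiplicative order of 20 modulo 59 is 29.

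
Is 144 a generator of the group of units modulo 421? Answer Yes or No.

No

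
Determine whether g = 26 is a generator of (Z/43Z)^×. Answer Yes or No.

φ(43) = 43 − 1 = 42 = 2 · 3 · 7.
Test 26^(42/q) mod 43 for each prime factor q of 42:
26^21 ≡ 42 (mod 43)  [q = 2: ≢ 1 ✓]
26^14 ≡ 6 (mod 43)  [q = 3: ≢ 1 ✓]
26^6 ≡ 35 (mod 43)  [q = 7: ≢ 1 ✓]
None equal 1, so ord_43(26) = 42: 26 is a primitive root.

Yes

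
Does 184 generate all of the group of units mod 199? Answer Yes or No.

No

φ(199) = 199 − 1 = 198 = 2 · 3^2 · 11.
Test 184^(198/q) mod 199 for each prime factor q of 198:
184^99 ≡ 1 (mod 199)  [q = 2: ≡ 1 ✗]
184^66 ≡ 106 (mod 199)  [q = 3: ≢ 1 ✓]
184^18 ≡ 61 (mod 199)  [q = 11: ≢ 1 ✓]
Since 184^99 ≡ 1, the order of 184 divides 99 < 198, so 184 is not a primitive root.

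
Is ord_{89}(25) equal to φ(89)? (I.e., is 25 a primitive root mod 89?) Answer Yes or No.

No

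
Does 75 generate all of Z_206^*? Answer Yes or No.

Yes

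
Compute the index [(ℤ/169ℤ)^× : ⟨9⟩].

4

Since 9 ∈ (Z/169Z)^×, its order divides φ(169) = φ(13^2) = 13·(13−1) = 156 = 2^2 · 3 · 13.
Divisors of 156: 1, 2, 3, 4, 6, 12, 13, 26, 39, 52, 78, 156.
Evaluate successive powers at the divisors of 156:
9^1 ≡ 9 (mod 169)
9^2 ≡ 81 (mod 169)
9^3 ≡ 53 (mod 169)
9^4 ≡ 139 (mod 169)
9^6 ≡ 105 (mod 169)
9^12 ≡ 40 (mod 169)
9^13 ≡ 22 (mod 169)
9^26 ≡ 146 (mod 169)
9^39 ≡ 1 (mod 169) ✓
Thus |⟨9⟩| = ord(9) = 39.
Index = |(Z/169Z)^×| / |⟨9⟩| = 156 / 39 = 4.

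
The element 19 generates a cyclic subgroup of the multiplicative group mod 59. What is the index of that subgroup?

2

By Lagrange's theorem, ord_59(19) divides φ(59) = 59 − 1 = 58 = 2 · 29.
Divisors of 58: 1, 2, 29, 58.
Compute 19^d (mod 59) for the divisors d until we hit 1:
19^1 ≡ 19
19^2 ≡ 7
19^29 ≡ 1
So ord_59(19) = 29, hence |⟨19⟩| = 29.
Index = |(Z/59Z)^×| / |⟨19⟩| = 58 / 29 = 2.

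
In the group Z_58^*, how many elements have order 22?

0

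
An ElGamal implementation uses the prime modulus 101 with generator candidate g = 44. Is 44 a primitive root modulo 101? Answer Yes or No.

No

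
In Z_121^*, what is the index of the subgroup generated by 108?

Since 108 ∈ (Z/121Z)^×, its order divides φ(121) = φ(11^2) = 11·(11−1) = 110 = 2 · 5 · 11.
Divisors of 110: 1, 2, 5, 10, 11, 22, 55, 110.
Compute 108^d (mod 121) for the divisors d until we hit 1:
108^1 ≡ 108 (mod 121)
108^2 ≡ 48 (mod 121)
108^5 ≡ 56 (mod 121)
108^10 ≡ 111 (mod 121)
108^11 ≡ 9 (mod 121)
108^22 ≡ 81 (mod 121)
108^55 ≡ 1 (mod 121) ✓
So ord_121(108) = 55, hence |⟨108⟩| = 55.
Index = |(Z/121Z)^×| / |⟨108⟩| = 110 / 55 = 2.

2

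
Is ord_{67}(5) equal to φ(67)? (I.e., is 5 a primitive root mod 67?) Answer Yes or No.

φ(67) = 67 − 1 = 66 = 2 · 3 · 11.
5 is a primitive root mod 67 iff 5^(φ(67)/q) ≢ 1 for every prime q | φ(67), i.e. q ∈ {2, 3, 11}.
5^33 ≡ 66 (mod 67)  [q = 2: ≢ 1 ✓]
5^22 ≡ 1 (mod 67)  [q = 3: ≡ 1 ✗]
5^6 ≡ 14 (mod 67)  [q = 11: ≢ 1 ✓]
5^22 ≡ 1 shows ord(5) | 22, strictly less than φ(67); not a primitive root.

No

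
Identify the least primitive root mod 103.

φ(103) = 103 − 1 = 102 = 2 · 3 · 17.
Test candidates g = 2, 3, … against the prime factors q ∈ {2, 3, 17} of φ(103): g is a generator iff g^(102/q) ≢ 1 for every such q.
g = 2: 2^51 ≡ 1 — hits 1, so not a primitive root.
g = 3: 3^51 ≡ 102; 3^34 ≡ 1 — hits 1, so not a primitive root.
g = 4: 4^51 ≡ 1 — hits 1, so not a primitive root.
g = 5: 5^51 ≡ 102; 5^34 ≡ 56; 5^6 ≡ 72 — none is 1, so 5 is a primitive root.
Hence the least primitive root of 103 is 5.

5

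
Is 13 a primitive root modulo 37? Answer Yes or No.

Yes

φ(37) = 37 − 1 = 36 = 2^2 · 3^2.
An element g generates (Z/37Z)^× iff g^(36/q) ≢ 1 (mod 37) for each prime q ∈ {2, 3}.
13^18 ≡ 36 (mod 37)  [q = 2: ≢ 1 ✓]
13^12 ≡ 10 (mod 37)  [q = 3: ≢ 1 ✓]
Every test exponent gives a nontrivial residue, hence 13 generates the full group.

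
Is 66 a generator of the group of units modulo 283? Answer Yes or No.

No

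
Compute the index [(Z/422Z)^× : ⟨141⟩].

By Lagrange's theorem, ord_422(141) divides φ(422) = φ(2)·φ(211) = 1·210 = 210 = 2 · 3 · 5 · 7.
Divisors of 210: 1, 2, 3, 5, 6, 7, 10, 14, 15, 21, 30, 35, 42, 70, 105, 210.
Evaluate successive powers at the divisors of 210:
141^1 ≡ 141 (mod 422)
141^2 ≡ 47 (mod 422)
141^3 ≡ 297 (mod 422)
141^5 ≡ 33 (mod 422)
141^6 ≡ 11 (mod 422)
141^7 ≡ 285 (mod 422)
141^10 ≡ 245 (mod 422)
141^14 ≡ 201 (mod 422)
141^15 ≡ 67 (mod 422)
141^21 ≡ 315 (mod 422)
141^30 ≡ 269 (mod 422)
141^35 ≡ 15 (mod 422)
141^42 ≡ 55 (mod 422)
141^70 ≡ 225 (mod 422)
141^105 ≡ 421 (mod 422)
141^210 ≡ 1 (mod 422) ✓
Thus |⟨141⟩| = ord(141) = 210.
Index = |(Z/422Z)^×| / |⟨141⟩| = 210 / 210 = 1.

1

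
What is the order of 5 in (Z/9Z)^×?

By Lagrange's theorem, ord_9(5) divides φ(9) = φ(3^2) = 3·(3−1) = 6 = 2 · 3.
Divisors of 6: 1, 2, 3, 6.
Check 5^d mod 9 for each divisor in increasing order:
5^1 ≡ 5 (mod 9)
5^2 ≡ 7 (mod 9)
5^3 ≡ 8 (mod 9)
5^6 ≡ 1 (mod 9) ✓
Therefore the multiplicative order of 5 modulo 9 is 6.

6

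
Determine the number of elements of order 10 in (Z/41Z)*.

4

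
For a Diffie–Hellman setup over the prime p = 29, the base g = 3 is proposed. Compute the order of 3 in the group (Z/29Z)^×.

By Lagrange's theorem, ord_29(3) divides φ(29) = 29 − 1 = 28 = 2^2 · 7.
Divisors of 28: 1, 2, 4, 7, 14, 28.
Evaluate successive powers at the divisors of 28:
3^1 ≡ 3 (mod 29)
3^2 ≡ 9 (mod 29)
3^4 ≡ 23 (mod 29)
3^7 ≡ 12 (mod 29)
3^14 ≡ 28 (mod 29)
3^28 ≡ 1 (mod 29) ✓
So ord_29(3) = 28.

28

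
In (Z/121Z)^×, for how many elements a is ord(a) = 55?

φ(121) = φ(11^2) = 11·(11−1) = 110 = 2 · 5 · 11.
Since (Z/121Z)^× is cyclic of order 110, the number of elements of order d is φ(d) when d | 110 and 0 otherwise.
55 = 5 · 11 divides 110, and φ(55) = 40.

40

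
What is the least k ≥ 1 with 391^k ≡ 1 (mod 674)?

24

ord(391) | φ(674) = φ(2)·φ(337) = 1·336 = 336 = 2^4 · 3 · 7.
Divisors of 336: 1, 2, 3, 4, 6, 7, 8, 12, 14, 16, 21, 24, 28, 42, 48, 56, 84, 112, 168, 336.
Test each divisor d:
391^1 ≡ 391 (mod 674)
391^2 ≡ 557 (mod 674)
391^3 ≡ 85 (mod 674)
391^4 ≡ 209 (mod 674)
391^6 ≡ 485 (mod 674)
391^7 ≡ 241 (mod 674)
391^8 ≡ 545 (mod 674)
391^12 ≡ 673 (mod 674)
391^14 ≡ 117 (mod 674)
391^16 ≡ 465 (mod 674)
391^21 ≡ 563 (mod 674)
391^24 ≡ 1 (mod 674) ✓
So ord_674(391) = 24.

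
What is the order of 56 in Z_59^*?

58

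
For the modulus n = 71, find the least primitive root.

φ(71) = 71 − 1 = 70 = 2 · 5 · 7.
g is a primitive root iff g^(70/q) ≢ 1 (mod 71) for each prime q ∈ {2, 5, 7}.
g = 2: 2^35 ≡ 1 — hits 1, so not a primitive root.
g = 3: 3^35 ≡ 1 — hits 1, so not a primitive root.
g = 4: 4^35 ≡ 1 — hits 1, so not a primitive root.
g = 5: 5^35 ≡ 1 — hits 1, so not a primitive root.
g = 6: 6^35 ≡ 1 — hits 1, so not a primitive root.
g = 7: 7^35 ≡ 70; 7^14 ≡ 54; 7^10 ≡ 45 — none is 1, so 7 is a primitive root.
The smallest primitive root modulo 71 is 7.

7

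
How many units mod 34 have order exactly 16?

φ(34) = φ(2)·φ(17) = 1·16 = 16 = 2^4.
Since (Z/34Z)^× is cyclic of order 16, the number of elements of order d is φ(d) when d | 16 and 0 otherwise.
16 = 2^4 divides 16, and φ(16) = 8.

8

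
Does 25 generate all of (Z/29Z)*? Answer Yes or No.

No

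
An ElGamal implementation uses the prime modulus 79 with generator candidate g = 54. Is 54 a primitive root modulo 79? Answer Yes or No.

Yes

φ(79) = 79 − 1 = 78 = 2 · 3 · 13.
An element g generates (Z/79Z)^× iff g^(78/q) ≢ 1 (mod 79) for each prime q ∈ {2, 3, 13}.
54^39 ≡ 78 (mod 79)  [q = 2: ≢ 1 ✓]
54^26 ≡ 23 (mod 79)  [q = 3: ≢ 1 ✓]
54^6 ≡ 52 (mod 79)  [q = 13: ≢ 1 ✓]
Every test exponent gives a nontrivial residue, hence 54 generates the full group.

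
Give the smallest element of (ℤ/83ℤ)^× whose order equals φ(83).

2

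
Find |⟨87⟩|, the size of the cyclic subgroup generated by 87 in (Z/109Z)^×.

54

Since 87 ∈ (Z/109Z)^×, its order divides φ(109) = 109 − 1 = 108 = 2^2 · 3^3.
Divisors of 108: 1, 2, 3, 4, 6, 9, 12, 18, 27, 36, 54, 108.
Evaluate successive powers at the divisors of 108:
87^1 ≡ 87 (mod 109)
87^2 ≡ 48 (mod 109)
87^3 ≡ 34 (mod 109)
87^4 ≡ 15 (mod 109)
87^6 ≡ 66 (mod 109)
87^9 ≡ 64 (mod 109)
87^12 ≡ 105 (mod 109)
87^18 ≡ 63 (mod 109)
87^27 ≡ 108 (mod 109)
87^36 ≡ 45 (mod 109)
87^54 ≡ 1 (mod 109) ✓
Hence ord(87) = 54.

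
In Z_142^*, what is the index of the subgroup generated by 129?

2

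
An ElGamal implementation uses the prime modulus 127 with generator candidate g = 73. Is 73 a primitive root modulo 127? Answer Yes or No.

No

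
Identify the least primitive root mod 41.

φ(41) = 41 − 1 = 40 = 2^3 · 5.
g is a primitive root iff g^(40/q) ≢ 1 (mod 41) for each prime q ∈ {2, 5}.
g = 2: 2^20 ≡ 1 — hits 1, so not a primitive root.
g = 3: 3^20 ≡ 40; 3^8 ≡ 1 — hits 1, so not a primitive root.
g = 4: 4^20 ≡ 1 — hits 1, so not a primitive root.
g = 5: 5^20 ≡ 1 — hits 1, so not a primitive root.
g = 6: 6^20 ≡ 40; 6^8 ≡ 10 — none is 1, so 6 is a primitive root.
So 6 is the smallest generator of (Z/41Z)^×.

6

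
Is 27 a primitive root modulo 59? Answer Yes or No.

No

φ(59) = 59 − 1 = 58 = 2 · 29.
Test 27^(58/q) mod 59 for each prime factor q of 58:
27^29 ≡ 1 (mod 59)  [q = 2: ≡ 1 ✗]
27^2 ≡ 21 (mod 59)  [q = 29: ≢ 1 ✓]
The check at q = 2 fails, so 27 generates a proper subgroup.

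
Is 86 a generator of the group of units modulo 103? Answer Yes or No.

Yes

φ(103) = 103 − 1 = 102 = 2 · 3 · 17.
It suffices to check that the order of 86 is not a proper divisor of 102: compute 86^(102/q) for q ∈ {2, 3, 17}.
86^51 ≡ 102 (mod 103)  [q = 2: ≢ 1 ✓]
86^34 ≡ 56 (mod 103)  [q = 3: ≢ 1 ✓]
86^6 ≡ 34 (mod 103)  [q = 17: ≢ 1 ✓]
All checks pass, so 86 has order 102 and is a primitive root modulo 103.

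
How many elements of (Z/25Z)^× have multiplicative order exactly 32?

0

φ(25) = φ(5^2) = 5·(5−1) = 20 = 2^2 · 5.
In a cyclic group of order 20, there are φ(d) elements of order d for each divisor d of 20, and zero for non-divisors.
Since 32 ∤ 20, the count is 0.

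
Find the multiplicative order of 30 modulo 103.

ord(30) | φ(103) = 103 − 1 = 102 = 2 · 3 · 17.
Divisors of 102: 1, 2, 3, 6, 17, 34, 51, 102.
Evaluate successive powers at the divisors of 102:
30^1 ≡ 30 (mod 103)
30^2 ≡ 76 (mod 103)
30^3 ≡ 14 (mod 103)
30^6 ≡ 93 (mod 103)
30^17 ≡ 1 (mod 103) ✓
Therefore the multiplicative order of 30 modulo 103 is 17.

17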